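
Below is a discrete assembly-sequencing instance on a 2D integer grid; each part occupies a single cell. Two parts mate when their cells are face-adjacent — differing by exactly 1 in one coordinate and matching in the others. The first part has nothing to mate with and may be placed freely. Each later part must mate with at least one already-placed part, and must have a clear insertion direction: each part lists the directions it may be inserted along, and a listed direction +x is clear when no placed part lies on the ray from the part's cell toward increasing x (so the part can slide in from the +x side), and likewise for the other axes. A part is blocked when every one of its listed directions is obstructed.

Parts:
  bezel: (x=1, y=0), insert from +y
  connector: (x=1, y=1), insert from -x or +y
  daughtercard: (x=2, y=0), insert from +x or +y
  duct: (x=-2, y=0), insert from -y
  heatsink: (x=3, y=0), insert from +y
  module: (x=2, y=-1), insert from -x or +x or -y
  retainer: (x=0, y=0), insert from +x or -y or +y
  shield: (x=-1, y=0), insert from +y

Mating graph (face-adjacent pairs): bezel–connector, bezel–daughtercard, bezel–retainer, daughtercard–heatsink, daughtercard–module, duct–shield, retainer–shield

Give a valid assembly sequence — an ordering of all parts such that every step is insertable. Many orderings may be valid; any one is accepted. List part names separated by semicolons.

heatsink; daughtercard; bezel; connector; retainer; shield; duct; module

1. heatsink@(3, 0) [+y clear] — {heatsink}
2. daughtercard@(2, 0) [+y clear] — {daughtercard, heatsink}
3. bezel@(1, 0) [+y clear] — {bezel, daughtercard, heatsink}
4. connector@(1, 1) [-x clear] — {bezel, connector, daughtercard, heatsink}
5. retainer@(0, 0) [-y clear] — {bezel, connector, daughtercard, heatsink, retainer}
6. shield@(-1, 0) [+y clear] — {bezel, connector, daughtercard, heatsink, retainer, shield}
7. duct@(-2, 0) [-y clear] — {bezel, connector, daughtercard, duct, heatsink, retainer, shield}
8. module@(2, -1) [-x clear] — {bezel, connector, daughtercard, duct, heatsink, module, retainer, shield}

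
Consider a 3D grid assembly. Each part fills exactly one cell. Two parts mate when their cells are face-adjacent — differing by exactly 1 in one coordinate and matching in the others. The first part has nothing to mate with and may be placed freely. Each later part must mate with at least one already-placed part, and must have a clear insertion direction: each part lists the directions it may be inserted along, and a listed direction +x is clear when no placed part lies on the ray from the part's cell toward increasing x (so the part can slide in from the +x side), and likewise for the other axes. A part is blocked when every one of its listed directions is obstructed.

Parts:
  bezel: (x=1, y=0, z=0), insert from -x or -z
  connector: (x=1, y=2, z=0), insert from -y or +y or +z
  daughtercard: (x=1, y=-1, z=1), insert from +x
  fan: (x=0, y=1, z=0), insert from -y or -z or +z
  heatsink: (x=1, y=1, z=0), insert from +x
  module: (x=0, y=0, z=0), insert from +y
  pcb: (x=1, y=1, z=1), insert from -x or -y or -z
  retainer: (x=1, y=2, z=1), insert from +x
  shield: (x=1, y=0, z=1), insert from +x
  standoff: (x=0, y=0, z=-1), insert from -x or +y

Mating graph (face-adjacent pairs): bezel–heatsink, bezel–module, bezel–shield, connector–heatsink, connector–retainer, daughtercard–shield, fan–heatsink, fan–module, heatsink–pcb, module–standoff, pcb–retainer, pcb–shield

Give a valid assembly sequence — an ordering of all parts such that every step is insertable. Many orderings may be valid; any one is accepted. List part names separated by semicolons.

1. module@(0, 0, 0) [+y clear] — {module}
2. fan@(0, 1, 0) [-z clear] — {fan, module}
3. heatsink@(1, 1, 0) [+x clear] — {fan, heatsink, module}
4. connector@(1, 2, 0) [+y clear] — {connector, fan, heatsink, module}
5. bezel@(1, 0, 0) [-z clear] — {bezel, connector, fan, heatsink, module}
6. shield@(1, 0, 1) [+x clear] — {bezel, connector, fan, heatsink, module, shield}
7. daughtercard@(1, -1, 1) [+x clear] — {bezel, connector, daughtercard, fan, heatsink, module, shield}
8. pcb@(1, 1, 1) [-x clear] — {bezel, connector, daughtercard, fan, heatsink, module, pcb, shield}
9. retainer@(1, 2, 1) [+x clear] — {bezel, connector, daughtercard, fan, heatsink, module, pcb, retainer, shield}
10. standoff@(0, 0, -1) [-x clear] — {bezel, connector, daughtercard, fan, heatsink, module, pcb, retainer, shield, standoff}

module; fan; heatsink; connector; bezel; shield; daughtercard; pcb; retainer; standoff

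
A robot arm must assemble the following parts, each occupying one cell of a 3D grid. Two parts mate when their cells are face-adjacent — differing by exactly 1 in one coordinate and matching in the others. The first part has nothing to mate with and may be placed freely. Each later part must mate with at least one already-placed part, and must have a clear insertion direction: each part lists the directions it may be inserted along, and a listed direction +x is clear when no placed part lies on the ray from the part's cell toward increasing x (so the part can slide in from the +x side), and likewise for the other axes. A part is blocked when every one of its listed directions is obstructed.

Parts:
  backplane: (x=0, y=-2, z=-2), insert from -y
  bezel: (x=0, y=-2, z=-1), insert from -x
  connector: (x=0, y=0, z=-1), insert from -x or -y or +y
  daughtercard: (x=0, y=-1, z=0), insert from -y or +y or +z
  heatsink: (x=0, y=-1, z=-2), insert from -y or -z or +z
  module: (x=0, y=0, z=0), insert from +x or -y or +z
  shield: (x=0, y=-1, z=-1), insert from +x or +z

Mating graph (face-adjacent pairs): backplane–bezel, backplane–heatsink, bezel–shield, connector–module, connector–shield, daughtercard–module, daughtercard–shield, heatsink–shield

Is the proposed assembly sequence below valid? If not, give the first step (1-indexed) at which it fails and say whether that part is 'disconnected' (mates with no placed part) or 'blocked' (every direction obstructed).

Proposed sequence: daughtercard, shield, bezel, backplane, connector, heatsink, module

1. daughtercard@(0, -1, 0) [-y clear] — {daughtercard}
2. shield@(0, -1, -1) [+x clear] — {daughtercard, shield}
3. bezel@(0, -2, -1) [-x clear] — {bezel, daughtercard, shield}
4. backplane@(0, -2, -2) [-y clear] — {backplane, bezel, daughtercard, shield}
5. connector@(0, 0, -1) [-x clear] — {backplane, bezel, connector, daughtercard, shield}
6. heatsink@(0, -1, -2) [-z clear] — {backplane, bezel, connector, daughtercard, heatsink, shield}
7. module@(0, 0, 0) [+x clear] — {backplane, bezel, connector, daughtercard, heatsink, module, shield}

Valid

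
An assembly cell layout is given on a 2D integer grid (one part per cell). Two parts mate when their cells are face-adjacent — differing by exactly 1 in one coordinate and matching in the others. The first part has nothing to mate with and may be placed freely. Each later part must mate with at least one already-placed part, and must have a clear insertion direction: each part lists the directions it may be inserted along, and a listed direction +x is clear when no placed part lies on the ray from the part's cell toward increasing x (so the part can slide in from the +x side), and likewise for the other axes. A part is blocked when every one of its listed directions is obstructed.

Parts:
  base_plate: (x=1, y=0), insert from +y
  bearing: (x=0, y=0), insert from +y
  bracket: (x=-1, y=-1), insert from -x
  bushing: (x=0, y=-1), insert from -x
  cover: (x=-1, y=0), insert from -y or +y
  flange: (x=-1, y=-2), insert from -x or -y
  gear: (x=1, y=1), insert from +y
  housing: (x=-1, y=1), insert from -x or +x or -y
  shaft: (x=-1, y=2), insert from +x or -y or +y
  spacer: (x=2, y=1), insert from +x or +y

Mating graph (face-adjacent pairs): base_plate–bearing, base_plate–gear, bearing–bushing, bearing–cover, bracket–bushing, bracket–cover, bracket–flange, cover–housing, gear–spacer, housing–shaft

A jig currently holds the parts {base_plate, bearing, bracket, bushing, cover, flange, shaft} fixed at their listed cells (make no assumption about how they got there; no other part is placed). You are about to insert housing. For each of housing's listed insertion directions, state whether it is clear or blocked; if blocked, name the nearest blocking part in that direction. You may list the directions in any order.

-x: ray from housing(-1, 1) has no placed part ⇒ clear
+x: ray from housing(-1, 1) has no placed part ⇒ clear
-y: nearest on ray is cover@(-1, 0) ⇒ blocked

+x: clear; -x: clear; -y: blocked by cover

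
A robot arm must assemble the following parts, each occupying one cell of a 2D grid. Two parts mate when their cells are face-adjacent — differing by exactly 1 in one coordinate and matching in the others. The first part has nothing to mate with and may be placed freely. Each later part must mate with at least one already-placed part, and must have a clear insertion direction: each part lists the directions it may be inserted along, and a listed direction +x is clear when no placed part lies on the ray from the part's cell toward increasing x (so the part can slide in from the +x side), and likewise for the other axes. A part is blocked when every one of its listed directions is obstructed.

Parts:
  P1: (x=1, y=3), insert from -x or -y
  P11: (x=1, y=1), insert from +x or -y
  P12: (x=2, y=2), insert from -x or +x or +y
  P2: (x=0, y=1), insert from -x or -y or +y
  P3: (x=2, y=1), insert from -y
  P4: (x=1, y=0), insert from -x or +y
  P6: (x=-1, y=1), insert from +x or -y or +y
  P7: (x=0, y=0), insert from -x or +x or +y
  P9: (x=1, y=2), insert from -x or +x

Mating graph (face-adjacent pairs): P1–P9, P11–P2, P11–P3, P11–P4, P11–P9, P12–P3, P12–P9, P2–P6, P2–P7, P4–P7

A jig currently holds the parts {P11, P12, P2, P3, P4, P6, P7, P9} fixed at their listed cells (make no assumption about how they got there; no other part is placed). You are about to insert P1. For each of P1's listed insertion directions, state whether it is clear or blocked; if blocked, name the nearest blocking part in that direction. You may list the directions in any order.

-x: clear; -y: blocked by P9

-x: ray from P1(1, 3) has no placed part ⇒ clear
-y: nearest on ray is P9@(1, 2) ⇒ blocked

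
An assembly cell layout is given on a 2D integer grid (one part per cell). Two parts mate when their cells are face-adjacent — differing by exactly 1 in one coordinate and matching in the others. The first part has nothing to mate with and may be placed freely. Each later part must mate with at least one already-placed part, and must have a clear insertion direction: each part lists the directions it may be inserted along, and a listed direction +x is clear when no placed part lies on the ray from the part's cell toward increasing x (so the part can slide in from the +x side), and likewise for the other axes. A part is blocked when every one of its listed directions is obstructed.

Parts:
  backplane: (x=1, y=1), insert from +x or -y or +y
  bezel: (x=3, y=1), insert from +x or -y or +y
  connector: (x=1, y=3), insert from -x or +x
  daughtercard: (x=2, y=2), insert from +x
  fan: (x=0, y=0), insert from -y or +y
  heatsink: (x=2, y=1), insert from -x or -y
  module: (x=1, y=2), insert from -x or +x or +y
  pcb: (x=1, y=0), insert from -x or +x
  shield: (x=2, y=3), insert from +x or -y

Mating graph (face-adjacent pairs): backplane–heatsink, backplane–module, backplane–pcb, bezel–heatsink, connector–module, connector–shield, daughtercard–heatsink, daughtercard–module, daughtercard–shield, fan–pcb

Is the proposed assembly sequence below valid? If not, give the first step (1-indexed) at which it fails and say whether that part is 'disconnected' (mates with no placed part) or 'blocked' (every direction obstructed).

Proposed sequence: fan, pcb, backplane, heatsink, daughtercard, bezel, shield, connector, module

Valid

1. fan@(0, 0) [-y clear] — {fan}
2. pcb@(1, 0) [+x clear] — {fan, pcb}
3. backplane@(1, 1) [+x clear] — {backplane, fan, pcb}
4. heatsink@(2, 1) [-y clear] — {backplane, fan, heatsink, pcb}
5. daughtercard@(2, 2) [+x clear] — {backplane, daughtercard, fan, heatsink, pcb}
6. bezel@(3, 1) [+x clear] — {backplane, bezel, daughtercard, fan, heatsink, pcb}
7. shield@(2, 3) [+x clear] — {backplane, bezel, daughtercard, fan, heatsink, pcb, shield}
8. connector@(1, 3) [-x clear] — {backplane, bezel, connector, daughtercard, fan, heatsink, pcb, shield}
9. module@(1, 2) [-x clear] — {backplane, bezel, connector, daughtercard, fan, heatsink, module, pcb, shield}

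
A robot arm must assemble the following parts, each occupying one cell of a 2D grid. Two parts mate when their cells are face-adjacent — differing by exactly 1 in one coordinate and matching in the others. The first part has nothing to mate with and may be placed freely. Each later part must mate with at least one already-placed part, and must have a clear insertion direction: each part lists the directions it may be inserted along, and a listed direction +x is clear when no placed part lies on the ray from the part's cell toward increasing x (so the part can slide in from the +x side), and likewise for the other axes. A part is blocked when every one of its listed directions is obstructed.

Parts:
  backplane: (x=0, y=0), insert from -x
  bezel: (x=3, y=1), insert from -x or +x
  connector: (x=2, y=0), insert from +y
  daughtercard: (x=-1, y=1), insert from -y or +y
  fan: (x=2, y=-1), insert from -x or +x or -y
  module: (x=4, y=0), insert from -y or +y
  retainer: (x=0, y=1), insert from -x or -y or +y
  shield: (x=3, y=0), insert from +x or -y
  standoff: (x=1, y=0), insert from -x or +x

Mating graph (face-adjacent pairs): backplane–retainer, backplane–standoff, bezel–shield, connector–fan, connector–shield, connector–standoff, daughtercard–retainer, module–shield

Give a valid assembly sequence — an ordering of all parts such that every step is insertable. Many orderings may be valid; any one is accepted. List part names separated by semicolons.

1. standoff@(1, 0) [-x clear] — {standoff}
2. backplane@(0, 0) [-x clear] — {backplane, standoff}
3. retainer@(0, 1) [-x clear] — {backplane, retainer, standoff}
4. connector@(2, 0) [+y clear] — {backplane, connector, retainer, standoff}
5. daughtercard@(-1, 1) [-y clear] — {backplane, connector, daughtercard, retainer, standoff}
6. fan@(2, -1) [-x clear] — {backplane, connector, daughtercard, fan, retainer, standoff}
7. shield@(3, 0) [+x clear] — {backplane, connector, daughtercard, fan, retainer, shield, standoff}
8. bezel@(3, 1) [+x clear] — {backplane, bezel, connector, daughtercard, fan, retainer, shield, standoff}
9. module@(4, 0) [-y clear] — {backplane, bezel, connector, daughtercard, fan, module, retainer, shield, standoff}

standoff; backplane; retainer; connector; daughtercard; fan; shield; bezel; module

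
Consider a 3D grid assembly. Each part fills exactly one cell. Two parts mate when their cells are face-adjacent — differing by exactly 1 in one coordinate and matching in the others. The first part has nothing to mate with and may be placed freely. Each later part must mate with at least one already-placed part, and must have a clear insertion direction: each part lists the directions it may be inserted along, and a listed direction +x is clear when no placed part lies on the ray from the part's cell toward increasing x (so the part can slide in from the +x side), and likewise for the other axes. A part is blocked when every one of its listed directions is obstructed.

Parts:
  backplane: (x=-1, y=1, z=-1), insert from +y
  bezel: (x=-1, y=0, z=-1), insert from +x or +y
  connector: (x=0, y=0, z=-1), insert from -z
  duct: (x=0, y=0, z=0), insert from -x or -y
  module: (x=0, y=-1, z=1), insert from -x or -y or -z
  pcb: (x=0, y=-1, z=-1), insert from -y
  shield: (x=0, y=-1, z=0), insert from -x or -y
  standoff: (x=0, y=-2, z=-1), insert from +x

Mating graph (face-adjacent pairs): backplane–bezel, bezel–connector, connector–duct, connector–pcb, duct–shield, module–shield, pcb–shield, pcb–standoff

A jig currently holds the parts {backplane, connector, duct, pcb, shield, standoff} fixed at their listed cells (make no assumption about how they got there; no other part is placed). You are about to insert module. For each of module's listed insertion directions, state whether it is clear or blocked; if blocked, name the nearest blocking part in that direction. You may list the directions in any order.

-x: clear; -y: clear; -z: blocked by shield

-x: ray from module(0, -1, 1) has no placed part ⇒ clear
-y: ray from module(0, -1, 1) has no placed part ⇒ clear
-z: nearest on ray is shield@(0, -1, 0) ⇒ blocked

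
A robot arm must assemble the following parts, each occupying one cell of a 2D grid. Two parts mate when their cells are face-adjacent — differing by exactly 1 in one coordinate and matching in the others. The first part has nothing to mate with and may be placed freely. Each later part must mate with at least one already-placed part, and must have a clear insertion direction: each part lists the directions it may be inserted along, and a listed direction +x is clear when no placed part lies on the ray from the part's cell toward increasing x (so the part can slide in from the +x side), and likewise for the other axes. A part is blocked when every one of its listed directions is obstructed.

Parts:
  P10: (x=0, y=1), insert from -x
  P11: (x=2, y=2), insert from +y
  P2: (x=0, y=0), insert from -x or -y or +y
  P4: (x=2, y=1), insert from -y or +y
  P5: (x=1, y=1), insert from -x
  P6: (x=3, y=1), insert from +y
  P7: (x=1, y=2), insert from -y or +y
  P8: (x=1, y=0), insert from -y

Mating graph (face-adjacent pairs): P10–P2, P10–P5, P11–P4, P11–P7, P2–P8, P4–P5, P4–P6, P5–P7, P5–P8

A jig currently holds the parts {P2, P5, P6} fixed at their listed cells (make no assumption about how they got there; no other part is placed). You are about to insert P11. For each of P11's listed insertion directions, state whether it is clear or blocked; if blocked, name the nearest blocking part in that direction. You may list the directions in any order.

+y: clear

+y: ray from P11(2, 2) has no placed part ⇒ clear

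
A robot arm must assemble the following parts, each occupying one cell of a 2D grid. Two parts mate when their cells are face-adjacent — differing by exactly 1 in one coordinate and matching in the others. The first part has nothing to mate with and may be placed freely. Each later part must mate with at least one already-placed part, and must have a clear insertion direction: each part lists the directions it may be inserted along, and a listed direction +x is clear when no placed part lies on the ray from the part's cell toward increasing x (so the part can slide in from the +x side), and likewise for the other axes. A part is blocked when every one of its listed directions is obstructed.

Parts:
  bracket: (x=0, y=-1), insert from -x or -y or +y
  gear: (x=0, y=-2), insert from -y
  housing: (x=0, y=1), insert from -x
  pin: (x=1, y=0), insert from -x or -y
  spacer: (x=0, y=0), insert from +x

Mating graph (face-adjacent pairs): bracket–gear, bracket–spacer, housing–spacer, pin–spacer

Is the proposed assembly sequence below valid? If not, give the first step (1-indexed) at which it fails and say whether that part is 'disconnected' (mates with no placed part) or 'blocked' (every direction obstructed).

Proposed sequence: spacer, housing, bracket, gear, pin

Valid

1. spacer@(0, 0) [+x clear] — {spacer}
2. housing@(0, 1) [-x clear] — {housing, spacer}
3. bracket@(0, -1) [-x clear] — {bracket, housing, spacer}
4. gear@(0, -2) [-y clear] — {bracket, gear, housing, spacer}
5. pin@(1, 0) [-y clear] — {bracket, gear, housing, pin, spacer}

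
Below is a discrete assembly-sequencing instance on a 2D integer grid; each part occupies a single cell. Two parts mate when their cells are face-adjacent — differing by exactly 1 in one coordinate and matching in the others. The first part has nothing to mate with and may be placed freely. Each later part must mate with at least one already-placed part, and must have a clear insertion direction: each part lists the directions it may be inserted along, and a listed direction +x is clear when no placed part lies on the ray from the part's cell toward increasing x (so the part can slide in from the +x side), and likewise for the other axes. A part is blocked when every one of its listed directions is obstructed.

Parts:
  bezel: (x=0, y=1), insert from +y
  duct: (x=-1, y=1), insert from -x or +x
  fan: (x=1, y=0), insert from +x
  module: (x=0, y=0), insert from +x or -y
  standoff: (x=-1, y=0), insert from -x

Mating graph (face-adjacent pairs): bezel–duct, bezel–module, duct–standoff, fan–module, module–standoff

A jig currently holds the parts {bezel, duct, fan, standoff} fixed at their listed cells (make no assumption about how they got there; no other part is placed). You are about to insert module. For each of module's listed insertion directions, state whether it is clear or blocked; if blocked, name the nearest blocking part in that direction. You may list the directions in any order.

+x: nearest on ray is fan@(1, 0) ⇒ blocked
-y: ray from module(0, 0) has no placed part ⇒ clear

+x: blocked by fan; -y: clear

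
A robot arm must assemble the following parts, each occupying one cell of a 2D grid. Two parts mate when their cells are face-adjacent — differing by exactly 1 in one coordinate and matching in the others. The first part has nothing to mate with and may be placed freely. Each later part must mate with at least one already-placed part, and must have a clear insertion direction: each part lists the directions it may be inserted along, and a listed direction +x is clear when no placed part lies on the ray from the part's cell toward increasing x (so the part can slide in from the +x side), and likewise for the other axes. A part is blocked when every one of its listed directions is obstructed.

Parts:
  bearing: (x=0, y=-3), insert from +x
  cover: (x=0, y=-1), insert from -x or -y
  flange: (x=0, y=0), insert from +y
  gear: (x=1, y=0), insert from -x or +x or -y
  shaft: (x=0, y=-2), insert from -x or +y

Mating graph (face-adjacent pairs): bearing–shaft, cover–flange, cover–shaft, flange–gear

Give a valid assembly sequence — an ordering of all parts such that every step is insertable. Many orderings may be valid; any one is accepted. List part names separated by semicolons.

1. bearing@(0, -3) [+x clear] — {bearing}
2. shaft@(0, -2) [-x clear] — {bearing, shaft}
3. cover@(0, -1) [-x clear] — {bearing, cover, shaft}
4. flange@(0, 0) [+y clear] — {bearing, cover, flange, shaft}
5. gear@(1, 0) [+x clear] — {bearing, cover, flange, gear, shaft}

bearing; shaft; cover; flange; gear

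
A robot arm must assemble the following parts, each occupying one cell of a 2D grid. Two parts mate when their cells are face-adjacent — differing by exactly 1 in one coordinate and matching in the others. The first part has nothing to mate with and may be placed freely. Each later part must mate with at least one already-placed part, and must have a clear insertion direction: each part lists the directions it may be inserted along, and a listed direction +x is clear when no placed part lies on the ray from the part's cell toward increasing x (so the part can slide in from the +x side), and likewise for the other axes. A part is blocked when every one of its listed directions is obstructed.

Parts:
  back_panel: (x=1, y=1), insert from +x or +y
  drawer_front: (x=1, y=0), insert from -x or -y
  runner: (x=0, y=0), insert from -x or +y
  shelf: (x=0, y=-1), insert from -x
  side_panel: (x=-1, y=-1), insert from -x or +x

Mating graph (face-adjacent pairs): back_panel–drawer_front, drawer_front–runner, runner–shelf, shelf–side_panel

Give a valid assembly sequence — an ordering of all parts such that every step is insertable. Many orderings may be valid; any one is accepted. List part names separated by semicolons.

1. runner@(0, 0) [-x clear] — {runner}
2. shelf@(0, -1) [-x clear] — {runner, shelf}
3. side_panel@(-1, -1) [-x clear] — {runner, shelf, side_panel}
4. drawer_front@(1, 0) [-y clear] — {drawer_front, runner, shelf, side_panel}
5. back_panel@(1, 1) [+x clear] — {back_panel, drawer_front, runner, shelf, side_panel}

runner; shelf; side_panel; drawer_front; back_panel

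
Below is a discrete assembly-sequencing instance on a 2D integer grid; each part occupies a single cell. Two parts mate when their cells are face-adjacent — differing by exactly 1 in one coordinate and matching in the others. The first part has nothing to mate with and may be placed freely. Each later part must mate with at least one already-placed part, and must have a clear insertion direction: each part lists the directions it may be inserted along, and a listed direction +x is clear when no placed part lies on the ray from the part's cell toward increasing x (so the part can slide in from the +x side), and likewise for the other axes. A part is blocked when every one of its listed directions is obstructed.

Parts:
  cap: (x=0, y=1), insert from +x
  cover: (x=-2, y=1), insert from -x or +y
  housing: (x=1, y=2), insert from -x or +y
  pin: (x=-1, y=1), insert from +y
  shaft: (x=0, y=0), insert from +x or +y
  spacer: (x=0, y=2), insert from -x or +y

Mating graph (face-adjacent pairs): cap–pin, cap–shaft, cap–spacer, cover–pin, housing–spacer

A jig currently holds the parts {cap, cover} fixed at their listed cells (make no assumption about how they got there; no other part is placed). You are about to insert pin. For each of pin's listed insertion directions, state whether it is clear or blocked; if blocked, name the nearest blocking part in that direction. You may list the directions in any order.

+y: clear

+y: ray from pin(-1, 1) has no placed part ⇒ clear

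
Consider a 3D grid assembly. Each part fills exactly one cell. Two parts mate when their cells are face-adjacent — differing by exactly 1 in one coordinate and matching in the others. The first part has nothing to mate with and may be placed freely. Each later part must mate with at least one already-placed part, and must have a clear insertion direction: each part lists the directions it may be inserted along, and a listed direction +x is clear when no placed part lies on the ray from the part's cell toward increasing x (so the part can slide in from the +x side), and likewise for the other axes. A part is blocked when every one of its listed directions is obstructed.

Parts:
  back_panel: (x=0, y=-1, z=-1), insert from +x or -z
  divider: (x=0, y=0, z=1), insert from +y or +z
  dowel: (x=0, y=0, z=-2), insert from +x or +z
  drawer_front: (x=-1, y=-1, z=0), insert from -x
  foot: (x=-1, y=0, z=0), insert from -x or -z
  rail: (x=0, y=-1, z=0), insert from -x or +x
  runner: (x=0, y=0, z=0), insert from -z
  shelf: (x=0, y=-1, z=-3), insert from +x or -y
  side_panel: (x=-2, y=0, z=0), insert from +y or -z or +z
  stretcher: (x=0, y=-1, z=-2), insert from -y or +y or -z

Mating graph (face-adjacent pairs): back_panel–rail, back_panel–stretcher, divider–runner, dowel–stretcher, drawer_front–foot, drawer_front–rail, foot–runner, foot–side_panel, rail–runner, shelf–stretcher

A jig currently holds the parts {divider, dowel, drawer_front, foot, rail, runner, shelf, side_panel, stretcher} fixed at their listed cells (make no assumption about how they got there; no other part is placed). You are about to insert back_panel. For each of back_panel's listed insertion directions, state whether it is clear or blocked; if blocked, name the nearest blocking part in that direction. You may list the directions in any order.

+x: clear; -z: blocked by stretcher

+x: ray from back_panel(0, -1, -1) has no placed part ⇒ clear
-z: nearest on ray is stretcher@(0, -1, -2) ⇒ blocked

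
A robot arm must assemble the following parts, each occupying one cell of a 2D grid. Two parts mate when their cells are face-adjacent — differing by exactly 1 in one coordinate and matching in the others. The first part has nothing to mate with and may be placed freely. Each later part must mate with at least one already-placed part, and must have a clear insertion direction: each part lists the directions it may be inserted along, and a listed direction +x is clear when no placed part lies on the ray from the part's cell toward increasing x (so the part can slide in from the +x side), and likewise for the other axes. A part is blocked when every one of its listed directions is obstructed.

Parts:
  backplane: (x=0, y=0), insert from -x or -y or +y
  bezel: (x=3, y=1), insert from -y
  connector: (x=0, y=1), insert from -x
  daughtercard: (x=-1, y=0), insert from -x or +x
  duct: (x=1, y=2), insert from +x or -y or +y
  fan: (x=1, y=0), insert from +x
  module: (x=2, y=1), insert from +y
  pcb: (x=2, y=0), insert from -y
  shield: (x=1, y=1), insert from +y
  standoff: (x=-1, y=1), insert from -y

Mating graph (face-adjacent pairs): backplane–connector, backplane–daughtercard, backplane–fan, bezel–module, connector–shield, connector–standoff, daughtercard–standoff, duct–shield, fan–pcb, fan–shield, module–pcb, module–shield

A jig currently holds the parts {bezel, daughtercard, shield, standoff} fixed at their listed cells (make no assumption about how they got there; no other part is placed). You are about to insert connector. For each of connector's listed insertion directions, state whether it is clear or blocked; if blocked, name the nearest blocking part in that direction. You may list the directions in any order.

-x: nearest on ray is standoff@(-1, 1) ⇒ blocked

-x: blocked by standoff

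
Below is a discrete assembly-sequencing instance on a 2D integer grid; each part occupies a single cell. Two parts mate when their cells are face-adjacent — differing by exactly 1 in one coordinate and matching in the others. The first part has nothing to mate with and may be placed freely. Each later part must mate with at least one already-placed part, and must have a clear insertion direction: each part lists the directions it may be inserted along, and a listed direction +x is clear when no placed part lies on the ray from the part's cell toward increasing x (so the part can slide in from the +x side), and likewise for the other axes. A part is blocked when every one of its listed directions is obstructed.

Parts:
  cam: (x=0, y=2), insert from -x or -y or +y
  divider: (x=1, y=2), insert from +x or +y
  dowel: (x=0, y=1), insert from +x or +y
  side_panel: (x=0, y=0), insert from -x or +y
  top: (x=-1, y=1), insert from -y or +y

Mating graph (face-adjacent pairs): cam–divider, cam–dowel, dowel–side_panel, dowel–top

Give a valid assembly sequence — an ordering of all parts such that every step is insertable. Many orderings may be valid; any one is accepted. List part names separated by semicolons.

side_panel; dowel; cam; divider; top

1. side_panel@(0, 0) [-x clear] — {side_panel}
2. dowel@(0, 1) [+x clear] — {dowel, side_panel}
3. cam@(0, 2) [-x clear] — {cam, dowel, side_panel}
4. divider@(1, 2) [+x clear] — {cam, divider, dowel, side_panel}
5. top@(-1, 1) [-y clear] — {cam, divider, dowel, side_panel, top}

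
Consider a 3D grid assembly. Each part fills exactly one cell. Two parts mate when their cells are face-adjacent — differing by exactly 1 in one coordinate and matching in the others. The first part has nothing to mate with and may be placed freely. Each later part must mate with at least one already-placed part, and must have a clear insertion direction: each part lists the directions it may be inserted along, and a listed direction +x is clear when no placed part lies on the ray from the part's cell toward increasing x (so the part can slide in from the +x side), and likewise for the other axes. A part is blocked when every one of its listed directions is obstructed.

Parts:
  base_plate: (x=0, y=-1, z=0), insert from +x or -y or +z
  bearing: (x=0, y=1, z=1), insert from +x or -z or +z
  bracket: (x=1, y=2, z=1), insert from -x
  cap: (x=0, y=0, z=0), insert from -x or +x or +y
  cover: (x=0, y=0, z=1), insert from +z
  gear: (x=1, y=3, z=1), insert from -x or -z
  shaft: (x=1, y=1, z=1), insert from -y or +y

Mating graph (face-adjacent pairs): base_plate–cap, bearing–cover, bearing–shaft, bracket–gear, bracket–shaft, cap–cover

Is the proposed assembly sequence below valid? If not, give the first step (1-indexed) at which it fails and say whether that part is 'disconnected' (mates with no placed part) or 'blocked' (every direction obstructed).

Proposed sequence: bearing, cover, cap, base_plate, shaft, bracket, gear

Valid

1. bearing@(0, 1, 1) [+x clear] — {bearing}
2. cover@(0, 0, 1) [+z clear] — {bearing, cover}
3. cap@(0, 0, 0) [-x clear] — {bearing, cap, cover}
4. base_plate@(0, -1, 0) [+x clear] — {base_plate, bearing, cap, cover}
5. shaft@(1, 1, 1) [-y clear] — {base_plate, bearing, cap, cover, shaft}
6. bracket@(1, 2, 1) [-x clear] — {base_plate, bearing, bracket, cap, cover, shaft}
7. gear@(1, 3, 1) [-x clear] — {base_plate, bearing, bracket, cap, cover, gear, shaft}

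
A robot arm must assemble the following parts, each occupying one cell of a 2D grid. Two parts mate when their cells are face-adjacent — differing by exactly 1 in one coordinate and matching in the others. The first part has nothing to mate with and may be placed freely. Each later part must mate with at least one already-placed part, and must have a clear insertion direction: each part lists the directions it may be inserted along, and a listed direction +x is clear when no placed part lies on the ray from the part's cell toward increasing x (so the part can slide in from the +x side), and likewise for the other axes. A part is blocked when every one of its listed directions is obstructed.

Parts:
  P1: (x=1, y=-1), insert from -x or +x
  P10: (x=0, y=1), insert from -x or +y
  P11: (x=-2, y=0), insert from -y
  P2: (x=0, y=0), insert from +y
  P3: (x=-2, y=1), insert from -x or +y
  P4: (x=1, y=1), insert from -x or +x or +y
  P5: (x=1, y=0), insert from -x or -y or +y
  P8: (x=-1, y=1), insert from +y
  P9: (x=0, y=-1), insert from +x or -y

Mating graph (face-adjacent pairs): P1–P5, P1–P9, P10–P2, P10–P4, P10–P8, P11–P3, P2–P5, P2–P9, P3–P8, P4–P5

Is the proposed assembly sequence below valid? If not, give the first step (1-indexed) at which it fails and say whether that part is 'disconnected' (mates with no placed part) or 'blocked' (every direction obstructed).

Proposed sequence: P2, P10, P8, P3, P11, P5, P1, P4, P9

1. P2@(0, 0) [+y clear] — {P2}
2. P10@(0, 1) [-x clear] — {P10, P2}
3. P8@(-1, 1) [+y clear] — {P10, P2, P8}
4. P3@(-2, 1) [-x clear] — {P10, P2, P3, P8}
5. P11@(-2, 0) [-y clear] — {P10, P11, P2, P3, P8}
6. P5@(1, 0) [-y clear] — {P10, P11, P2, P3, P5, P8}
7. P1@(1, -1) [-x clear] — {P1, P10, P11, P2, P3, P5, P8}
8. P4@(1, 1) [+x clear] — {P1, P10, P11, P2, P3, P4, P5, P8}
9. P9@(0, -1) [-y clear] — {P1, P10, P11, P2, P3, P4, P5, P8, P9}

Valid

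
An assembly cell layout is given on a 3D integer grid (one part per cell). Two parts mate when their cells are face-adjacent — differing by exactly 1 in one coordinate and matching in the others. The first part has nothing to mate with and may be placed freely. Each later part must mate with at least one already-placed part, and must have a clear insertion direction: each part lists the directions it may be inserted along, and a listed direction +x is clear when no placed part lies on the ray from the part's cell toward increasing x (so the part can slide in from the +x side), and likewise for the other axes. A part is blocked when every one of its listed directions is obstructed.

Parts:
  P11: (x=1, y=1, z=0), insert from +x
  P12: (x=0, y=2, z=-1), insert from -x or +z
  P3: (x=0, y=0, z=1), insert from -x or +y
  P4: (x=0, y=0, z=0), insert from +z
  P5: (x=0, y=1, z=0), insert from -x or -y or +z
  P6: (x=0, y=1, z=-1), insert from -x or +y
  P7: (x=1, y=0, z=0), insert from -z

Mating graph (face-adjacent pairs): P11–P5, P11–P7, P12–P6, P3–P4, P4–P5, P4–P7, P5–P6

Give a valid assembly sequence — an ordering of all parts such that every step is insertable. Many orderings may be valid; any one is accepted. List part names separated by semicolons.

P11; P5; P4; P3; P7; P6; P12

1. P11@(1, 1, 0) [+x clear] — {P11}
2. P5@(0, 1, 0) [-x clear] — {P11, P5}
3. P4@(0, 0, 0) [+z clear] — {P11, P4, P5}
4. P3@(0, 0, 1) [-x clear] — {P11, P3, P4, P5}
5. P7@(1, 0, 0) [-z clear] — {P11, P3, P4, P5, P7}
6. P6@(0, 1, -1) [-x clear] — {P11, P3, P4, P5, P6, P7}
7. P12@(0, 2, -1) [-x clear] — {P11, P12, P3, P4, P5, P6, P7}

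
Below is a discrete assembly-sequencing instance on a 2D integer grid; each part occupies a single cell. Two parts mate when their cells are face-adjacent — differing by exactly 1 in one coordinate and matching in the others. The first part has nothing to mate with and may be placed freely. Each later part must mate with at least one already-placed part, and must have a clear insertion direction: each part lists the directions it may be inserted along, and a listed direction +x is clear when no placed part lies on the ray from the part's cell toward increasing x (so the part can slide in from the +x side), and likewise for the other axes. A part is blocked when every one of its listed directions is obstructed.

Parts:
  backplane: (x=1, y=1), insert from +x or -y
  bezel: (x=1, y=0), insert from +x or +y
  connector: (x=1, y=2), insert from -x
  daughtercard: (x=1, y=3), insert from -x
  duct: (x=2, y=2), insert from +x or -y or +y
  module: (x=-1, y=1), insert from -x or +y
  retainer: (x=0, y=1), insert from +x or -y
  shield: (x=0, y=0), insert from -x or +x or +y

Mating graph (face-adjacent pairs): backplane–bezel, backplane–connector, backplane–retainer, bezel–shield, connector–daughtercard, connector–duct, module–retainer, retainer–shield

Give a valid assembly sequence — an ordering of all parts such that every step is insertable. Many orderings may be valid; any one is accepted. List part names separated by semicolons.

1. daughtercard@(1, 3) [-x clear] — {daughtercard}
2. connector@(1, 2) [-x clear] — {connector, daughtercard}
3. backplane@(1, 1) [+x clear] — {backplane, connector, daughtercard}
4. duct@(2, 2) [+x clear] — {backplane, connector, daughtercard, duct}
5. bezel@(1, 0) [+x clear] — {backplane, bezel, connector, daughtercard, duct}
6. retainer@(0, 1) [-y clear] — {backplane, bezel, connector, daughtercard, duct, retainer}
7. shield@(0, 0) [-x clear] — {backplane, bezel, connector, daughtercard, duct, retainer, shield}
8. module@(-1, 1) [-x clear] — {backplane, bezel, connector, daughtercard, duct, module, retainer, shield}

daughtercard; connector; backplane; duct; bezel; retainer; shield; module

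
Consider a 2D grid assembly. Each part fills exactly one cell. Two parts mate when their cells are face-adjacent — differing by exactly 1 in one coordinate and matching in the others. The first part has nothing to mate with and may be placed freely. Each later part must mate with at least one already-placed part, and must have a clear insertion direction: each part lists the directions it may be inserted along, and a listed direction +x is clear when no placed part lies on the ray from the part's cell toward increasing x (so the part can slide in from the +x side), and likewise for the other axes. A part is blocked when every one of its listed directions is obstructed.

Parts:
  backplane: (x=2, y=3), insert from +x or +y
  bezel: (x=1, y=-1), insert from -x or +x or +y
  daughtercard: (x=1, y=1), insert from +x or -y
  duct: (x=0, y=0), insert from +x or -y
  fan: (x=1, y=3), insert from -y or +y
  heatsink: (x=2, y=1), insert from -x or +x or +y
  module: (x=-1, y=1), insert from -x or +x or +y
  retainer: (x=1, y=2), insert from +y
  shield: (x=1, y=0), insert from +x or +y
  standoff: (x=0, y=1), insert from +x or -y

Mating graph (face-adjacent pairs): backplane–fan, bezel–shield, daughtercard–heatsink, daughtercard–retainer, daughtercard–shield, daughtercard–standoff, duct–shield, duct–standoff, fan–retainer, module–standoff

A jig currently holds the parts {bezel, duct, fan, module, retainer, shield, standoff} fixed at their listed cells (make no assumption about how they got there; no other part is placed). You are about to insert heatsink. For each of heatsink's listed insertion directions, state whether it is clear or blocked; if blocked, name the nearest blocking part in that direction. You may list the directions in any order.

+x: clear; +y: clear; -x: blocked by standoff

-x: nearest on ray is standoff@(0, 1) ⇒ blocked
+x: ray from heatsink(2, 1) has no placed part ⇒ clear
+y: ray from heatsink(2, 1) has no placed part ⇒ clear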